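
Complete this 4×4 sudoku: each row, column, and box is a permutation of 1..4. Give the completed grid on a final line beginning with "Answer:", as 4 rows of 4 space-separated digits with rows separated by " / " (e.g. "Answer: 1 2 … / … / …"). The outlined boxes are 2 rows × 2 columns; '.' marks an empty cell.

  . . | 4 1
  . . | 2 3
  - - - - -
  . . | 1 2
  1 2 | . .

Step 1. [r1c2∈{3}] only 3 remains possible at r1c2, so r1c2=3.
Step 2. [r3c2∈{4}] r3c2's peers cover all but 4 ⇒ r3c2=4.
Step 3. [r4c4∈{4}] r4c4's peers cover all but 4 ⇒ r4c4=4.
Step 4. [r2c1∈{4}] nothing but 4 survives at r2c1. So r2c1=4.
Step 5. [r4c3∈{3}] r4c3's peers cover all but 3. So r4c3=3.
Step 6. [r3c1∈{3}] nothing but 3 survives at r3c1, so r3c1=3.
Step 7. [r1c1∈{2}] only 2 remains possible at r1c1 ⇒ r1c1=2.
Step 8. [r2c2∈{1}] only 1 remains possible at r2c2 ⇒ r2c2=1.

Answer: 2 3 4 1 / 4 1 2 3 / 3 4 1 2 / 1 2 3 4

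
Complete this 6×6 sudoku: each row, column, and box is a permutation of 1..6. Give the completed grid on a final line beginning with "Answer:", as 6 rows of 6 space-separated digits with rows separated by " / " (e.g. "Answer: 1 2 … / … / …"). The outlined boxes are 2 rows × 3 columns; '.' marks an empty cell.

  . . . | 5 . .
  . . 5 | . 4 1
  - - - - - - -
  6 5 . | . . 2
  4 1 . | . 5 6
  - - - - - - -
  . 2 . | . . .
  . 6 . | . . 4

Step 1. [r4c4∈{3}] r4c4 is down to just 3 ⇒ r4c4=3.
Step 2. [r1c3∈{1,2,3,4,6}] across col 3, 6 lands solely at r1c3 ⇒ r1c3=6.
Step 3. [r1c1∈{1,2,3}] 1 has one home in row 1: r1c1 ⇒ r1c1=1.
Step 4. [r3c5∈{1}] r3c5 is down to just 1. So r3c5=1.
Step 5. [r1c5∈{2,3}] 2 has one home in row 1: r1c5 ⇒ r1c5=2.
Step 6. [r6c5∈{3}] nothing but 3 survives at r6c5 ⇒ r6c5=3.
Step 7. [r2c2∈{3}] r2c2's peers cover all but 3 ⇒ r2c2=3.
Step 8. [r6c3∈{1}] r6c3 is down to just 1 ⇒ r6c3=1.
Step 9. [r5c1∈{3,5}] col 1 places 3 nowhere but r5c1 ⇒ r5c1=3.
Step 10. [r5c4∈{1,6}] r5c4 is the only open cell in row 5 admitting 1. So r5c4=1.
Step 11. [r4c3∈{2}] r4c3 is down to just 2 ⇒ r4c3=2.
Step 12. [r1c2∈{4}] r1c2 has the single candidate 4. So r1c2=4.
Step 13. [r6c1∈{5}] r6c1 is down to just 5, so r6c1=5.
Step 14. [r2c1∈{2}] r2c1 is down to just 2 ⇒ r2c1=2.
Step 15. [r5c5∈{6}] r5c5 has the single candidate 6. So r5c5=6.
Step 16. [r3c4∈{4}] nothing but 4 survives at r3c4, so r3c4=4.
Step 17. [r1c6∈{3}] r1c6 is down to just 3, so r1c6=3.
Step 18. [r2c4∈{6}] r2c4 is down to just 6. So r2c4=6.
Step 19. [r3c3∈{3}] r3c3's peers cover all but 3. So r3c3=3.
Step 20. [r6c4∈{2}] r6c4 has the single candidate 2 ⇒ r6c4=2.
Step 21. [r5c3∈{4}] r5c3 is down to just 4. So r5c3=4.
Step 22. [r5c6∈{5}] nothing but 5 survives at r5c6. So r5c6=5.

Answer: 1 4 6 5 2 3 / 2 3 5 6 4 1 / 6 5 3 4 1 2 / 4 1 2 3 5 6 / 3 2 4 1 6 5 / 5 6 1 2 3 4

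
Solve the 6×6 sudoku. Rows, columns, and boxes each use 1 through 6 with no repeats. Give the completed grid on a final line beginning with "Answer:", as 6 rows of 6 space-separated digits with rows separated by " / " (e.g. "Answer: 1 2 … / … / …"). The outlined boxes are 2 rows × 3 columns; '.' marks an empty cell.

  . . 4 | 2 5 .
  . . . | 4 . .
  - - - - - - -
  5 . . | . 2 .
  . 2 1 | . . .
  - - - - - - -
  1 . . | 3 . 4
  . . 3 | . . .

Step 1. [r5c5∈{6}] r5c5 is down to just 6, so r5c5=6.
Step 2. [r3c3∈{6}] only 6 remains possible at r3c3 ⇒ r3c3=6.
Step 3. [r5c3∈{2,5}] 2 has one home in row 5: r5c3. So r5c3=2.
Step 4. [r3c2∈{3,4}] r3c2 is the only open cell in row 3 admitting 4, so r3c2=4.
Step 5. [r3c6∈{1,3}] across row 3, 3 lands solely at r3c6 ⇒ r3c6=3.
Step 6. [r2c5∈{1,3}] r2c5 is the only open cell in col 5 admitting 3, so r2c5=3.
Step 7. [r1c2∈{1,3,6}] r1c2 is the only open cell in col 2 admitting 3. So r1c2=3.
Step 8. [r1c1∈{6}] r1c1 has the single candidate 6. So r1c1=6.
Step 9. [r6c5∈{1}] only 1 remains possible at r6c5, so r6c5=1.
Step 10. [r6c4∈{5}] r6c4's peers cover all but 5. So r6c4=5.
Step 11. [r2c2∈{1,5}] r2c2 is the only open cell in col 2 admitting 1 ⇒ r2c2=1.
Step 12. [r4c6∈{5,6}] across row 4, 5 lands solely at r4c6 ⇒ r4c6=5.
Step 13. [r2c3∈{5}] only 5 remains possible at r2c3. So r2c3=5.
Step 14. [r1c6∈{1}] only 1 remains possible at r1c6. So r1c6=1.
Step 15. [r3c4∈{1}] r3c4 has the single candidate 1, so r3c4=1.
Step 16. [r5c2∈{5}] nothing but 5 survives at r5c2, so r5c2=5.
Step 17. [r2c1∈{2}] nothing but 2 survives at r2c1 ⇒ r2c1=2.
Step 18. [r2c6∈{6}] nothing but 6 survives at r2c6 ⇒ r2c6=6.
Step 19. [r6c6∈{2}] r6c6 has the single candidate 2, so r6c6=2.
Step 20. [r6c1∈{4}] r6c1's peers cover all but 4. So r6c1=4.
Step 21. [r4c1∈{3}] r4c1 has the single candidate 3, so r4c1=3.
Step 22. [r4c5∈{4}] r4c5 is down to just 4, so r4c5=4.
Step 23. [r6c2∈{6}] r6c2's peers cover all but 6. So r6c2=6.
Step 24. [r4c4∈{6}] nothing but 6 survives at r4c4. So r4c4=6.

Answer: 6 3 4 2 5 1 / 2 1 5 4 3 6 / 5 4 6 1 2 3 / 3 2 1 6 4 5 / 1 5 2 3 6 4 / 4 6 3 5 1 2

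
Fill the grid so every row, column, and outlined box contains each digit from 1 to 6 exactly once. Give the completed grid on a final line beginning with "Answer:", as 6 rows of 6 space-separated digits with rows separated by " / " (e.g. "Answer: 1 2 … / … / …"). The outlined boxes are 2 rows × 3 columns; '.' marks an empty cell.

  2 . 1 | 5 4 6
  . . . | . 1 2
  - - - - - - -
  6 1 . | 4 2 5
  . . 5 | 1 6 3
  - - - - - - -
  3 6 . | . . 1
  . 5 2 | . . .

Step 1. [r2c4∈{3}] r2c4 has the single candidate 3, so r2c4=3.
Step 2. [r2c2∈{4}] r2c2's peers cover all but 4. So r2c2=4.
Step 3. [r6c1∈{1,4}] 1 has one home in row 6: r6c1 ⇒ r6c1=1.
Step 4. [r5c4∈{2}] only 2 remains possible at r5c4, so r5c4=2.
Step 5. [r2c1∈{5}] only 5 remains possible at r2c1. So r2c1=5.
Step 6. [r3c3∈{3}] r3c3 has the single candidate 3, so r3c3=3.
Step 7. [r2c3∈{6}] nothing but 6 survives at r2c3, so r2c3=6.
Step 8. [r4c1∈{4}] r4c1 is down to just 4, so r4c1=4.
Step 9. [r5c5∈{5}] r5c5's peers cover all but 5, so r5c5=5.
Step 10. [r6c5∈{3}] nothing but 3 survives at r6c5. So r6c5=3.
Step 11. [r1c2∈{3}] nothing but 3 survives at r1c2. So r1c2=3.
Step 12. [r5c3∈{4}] nothing but 4 survives at r5c3. So r5c3=4.
Step 13. [r6c6∈{4}] only 4 remains possible at r6c6, so r6c6=4.
Step 14. [r6c4∈{6}] only 6 remains possible at r6c4 ⇒ r6c4=6.
Step 15. [r4c2∈{2}] r4c2's peers cover all but 2, so r4c2=2.

Answer: 2 3 1 5 4 6 / 5 4 6 3 1 2 / 6 1 3 4 2 5 / 4 2 5 1 6 3 / 3 6 4 2 5 1 / 1 5 2 6 3 4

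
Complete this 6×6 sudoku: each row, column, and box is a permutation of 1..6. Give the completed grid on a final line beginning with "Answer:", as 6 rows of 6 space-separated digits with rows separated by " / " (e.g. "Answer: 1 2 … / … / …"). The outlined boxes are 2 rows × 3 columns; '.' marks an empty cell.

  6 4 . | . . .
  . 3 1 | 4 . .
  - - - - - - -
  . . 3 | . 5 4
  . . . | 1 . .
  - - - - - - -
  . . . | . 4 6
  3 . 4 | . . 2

Step 1. [r4c3∈{2,5,6}] across col 3, 6 lands solely at r4c3 ⇒ r4c3=6.
Step 2. [r6c4∈{5}] r6c4 is down to just 5 ⇒ r6c4=5.
Step 3. [r1c6∈{1,3,5}] 1 has one home in col 6: r1c6. So r1c6=1.
Step 4. [r1c3∈{2,5}] 5 has one home in row 1: r1c3. So r1c3=5.
Step 5. [r2c1∈{2}] only 2 remains possible at r2c1 ⇒ r2c1=2.
Step 6. [r3c1∈{1}] r3c1's peers cover all but 1 ⇒ r3c1=1.
Step 7. [r3c2∈{2}] only 2 remains possible at r3c2, so r3c2=2.
Step 8. [r5c2∈{1,5}] 1 has one home in row 5: r5c2, so r5c2=1.
Step 9. [r1c4∈{2,3}] in col 4, 2 fits only at r1c4, so r1c4=2.
Step 10. [r1c5∈{3}] r1c5 is down to just 3 ⇒ r1c5=3.
Step 11. [r4c1∈{4,5}] across row 4, 4 lands solely at r4c1 ⇒ r4c1=4.
Step 12. [r4c6∈{3}] r4c6's peers cover all but 3, so r4c6=3.
Step 13. [r5c4∈{3}] r5c4's peers cover all but 3, so r5c4=3.
Step 14. [r4c5∈{2}] r4c5's peers cover all but 2 ⇒ r4c5=2.
Step 15. [r3c4∈{6}] r3c4 is down to just 6, so r3c4=6.
Step 16. [r6c2∈{6}] r6c2 is down to just 6. So r6c2=6.
Step 17. [r4c2∈{5}] r4c2 is down to just 5. So r4c2=5.
Step 18. [r5c3∈{2}] only 2 remains possible at r5c3. So r5c3=2.
Step 19. [r6c5∈{1}] only 1 remains possible at r6c5. So r6c5=1.
Step 20. [r2c5∈{6}] only 6 remains possible at r2c5, so r2c5=6.
Step 21. [r5c1∈{5}] r5c1 has the single candidate 5. So r5c1=5.
Step 22. [r2c6∈{5}] nothing but 5 survives at r2c6, so r2c6=5.

Answer: 6 4 5 2 3 1 / 2 3 1 4 6 5 / 1 2 3 6 5 4 / 4 5 6 1 2 3 / 5 1 2 3 4 6 / 3 6 4 5 1 2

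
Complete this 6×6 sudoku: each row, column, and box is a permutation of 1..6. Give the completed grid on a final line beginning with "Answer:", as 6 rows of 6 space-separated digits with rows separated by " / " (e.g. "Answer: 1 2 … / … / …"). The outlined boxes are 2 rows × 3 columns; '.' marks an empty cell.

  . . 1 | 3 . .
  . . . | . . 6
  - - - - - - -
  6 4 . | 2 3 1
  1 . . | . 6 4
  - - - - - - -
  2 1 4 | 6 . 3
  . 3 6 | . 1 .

Step 1. [r6c1∈{5}] r6c1 is down to just 5, so r6c1=5.
Step 2. [r1c6∈{2,5}] col 6 places 5 nowhere but r1c6, so r1c6=5.
Step 3. [r3c3∈{5}] r3c3 has the single candidate 5. So r3c3=5.
Step 4. [r4c2∈{2}] only 2 remains possible at r4c2, so r4c2=2.
Step 5. [r2c3∈{2,3}] in col 3, 2 fits only at r2c3. So r2c3=2.
Step 6. [r2c5∈{4}] only 4 remains possible at r2c5, so r2c5=4.
Step 7. [r4c3∈{3}] nothing but 3 survives at r4c3, so r4c3=3.
Step 8. [r2c1∈{3}] only 3 remains possible at r2c1 ⇒ r2c1=3.
Step 9. [r6c6∈{2}] only 2 remains possible at r6c6 ⇒ r6c6=2.
Step 10. [r1c5∈{2}] r1c5 is down to just 2, so r1c5=2.
Step 11. [r5c5∈{5}] nothing but 5 survives at r5c5, so r5c5=5.
Step 12. [r2c2∈{5}] r2c2's peers cover all but 5. So r2c2=5.
Step 13. [r6c4∈{4}] nothing but 4 survives at r6c4 ⇒ r6c4=4.
Step 14. [r4c4∈{5}] nothing but 5 survives at r4c4, so r4c4=5.
Step 15. [r1c2∈{6}] only 6 remains possible at r1c2. So r1c2=6.
Step 16. [r1c1∈{4}] only 4 remains possible at r1c1. So r1c1=4.
Step 17. [r2c4∈{1}] r2c4 is down to just 1 ⇒ r2c4=1.

Answer: 4 6 1 3 2 5 / 3 5 2 1 4 6 / 6 4 5 2 3 1 / 1 2 3 5 6 4 / 2 1 4 6 5 3 / 5 3 6 4 1 2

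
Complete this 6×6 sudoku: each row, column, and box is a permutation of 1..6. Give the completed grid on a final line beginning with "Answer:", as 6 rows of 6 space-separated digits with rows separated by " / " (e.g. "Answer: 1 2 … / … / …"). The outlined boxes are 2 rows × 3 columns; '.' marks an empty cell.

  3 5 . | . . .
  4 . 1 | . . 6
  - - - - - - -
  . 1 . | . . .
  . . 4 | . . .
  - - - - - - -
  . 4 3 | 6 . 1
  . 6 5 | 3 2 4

Step 1. [r1c6∈{2}] r1c6 has the single candidate 2. So r1c6=2.
Step 2. [r3c3∈{2,6}] col 3 places 2 nowhere but r3c3. So r3c3=2.
Step 3. [r2c5∈{3,5}] row 2 places 3 nowhere but r2c5 ⇒ r2c5=3.
Step 4. [r4c4∈{1,2,5}] row 4 places 2 nowhere but r4c4 ⇒ r4c4=2.
Step 5. [r4c5∈{1,5,6}] in row 4, 1 fits only at r4c5, so r4c5=1.
Step 6. [r3c5∈{4,5,6}] 6 has one home in col 5: r3c5 ⇒ r3c5=6.
Step 7. [r3c1∈{5}] nothing but 5 survives at r3c1, so r3c1=5.
Step 8. [r1c4∈{1,4}] 1 has one home in row 1: r1c4. So r1c4=1.
Step 9. [r4c2∈{3}] r4c2 has the single candidate 3. So r4c2=3.
Step 10. [r5c5∈{5}] r5c5's peers cover all but 5, so r5c5=5.
Step 11. [r2c4∈{5}] r2c4 has the single candidate 5 ⇒ r2c4=5.
Step 12. [r6c1∈{1}] r6c1's peers cover all but 1. So r6c1=1.
Step 13. [r4c6∈{5}] r4c6 has the single candidate 5, so r4c6=5.
Step 14. [r5c1∈{2}] only 2 remains possible at r5c1, so r5c1=2.
Step 15. [r2c2∈{2}] r2c2 is down to just 2 ⇒ r2c2=2.
Step 16. [r1c3∈{6}] only 6 remains possible at r1c3, so r1c3=6.
Step 17. [r3c6∈{3}] nothing but 3 survives at r3c6 ⇒ r3c6=3.
Step 18. [r4c1∈{6}] nothing but 6 survives at r4c1, so r4c1=6.
Step 19. [r3c4∈{4}] r3c4's peers cover all but 4. So r3c4=4.
Step 20. [r1c5∈{4}] r1c5's peers cover all but 4 ⇒ r1c5=4.

Answer: 3 5 6 1 4 2 / 4 2 1 5 3 6 / 5 1 2 4 6 3 / 6 3 4 2 1 5 / 2 4 3 6 5 1 / 1 6 5 3 2 4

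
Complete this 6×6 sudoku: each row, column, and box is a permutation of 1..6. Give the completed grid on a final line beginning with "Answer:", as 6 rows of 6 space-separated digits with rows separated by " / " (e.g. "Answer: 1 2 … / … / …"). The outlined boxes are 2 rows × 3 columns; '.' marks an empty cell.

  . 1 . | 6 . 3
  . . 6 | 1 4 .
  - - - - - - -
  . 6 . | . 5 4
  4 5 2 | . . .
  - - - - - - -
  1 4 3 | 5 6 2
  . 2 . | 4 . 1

Step 1. [r2c1∈{2,3,5}] row 2 places 2 nowhere but r2c1. So r2c1=2.
Step 2. [r4c4∈{3}] r4c4's peers cover all but 3. So r4c4=3.
Step 3. [r1c1∈{5}] r1c1 is down to just 5. So r1c1=5.
Step 4. [r4c6∈{6}] only 6 remains possible at r4c6, so r4c6=6.
Step 5. [r6c1∈{6}] r6c1 is down to just 6 ⇒ r6c1=6.
Step 6. [r1c5∈{2}] r1c5 is down to just 2. So r1c5=2.
Step 7. [r3c3∈{1}] nothing but 1 survives at r3c3, so r3c3=1.
Step 8. [r3c1∈{3}] only 3 remains possible at r3c1. So r3c1=3.
Step 9. [r6c3∈{5}] r6c3's peers cover all but 5 ⇒ r6c3=5.
Step 10. [r1c3∈{4}] r1c3 has the single candidate 4. So r1c3=4.
Step 11. [r4c5∈{1}] only 1 remains possible at r4c5 ⇒ r4c5=1.
Step 12. [r6c5∈{3}] r6c5 is down to just 3, so r6c5=3.
Step 13. [r2c2∈{3}] nothing but 3 survives at r2c2. So r2c2=3.
Step 14. [r2c6∈{5}] r2c6's peers cover all but 5, so r2c6=5.
Step 15. [r3c4∈{2}] nothing but 2 survives at r3c4, so r3c4=2.

Answer: 5 1 4 6 2 3 / 2 3 6 1 4 5 / 3 6 1 2 5 4 / 4 5 2 3 1 6 / 1 4 3 5 6 2 / 6 2 5 4 3 1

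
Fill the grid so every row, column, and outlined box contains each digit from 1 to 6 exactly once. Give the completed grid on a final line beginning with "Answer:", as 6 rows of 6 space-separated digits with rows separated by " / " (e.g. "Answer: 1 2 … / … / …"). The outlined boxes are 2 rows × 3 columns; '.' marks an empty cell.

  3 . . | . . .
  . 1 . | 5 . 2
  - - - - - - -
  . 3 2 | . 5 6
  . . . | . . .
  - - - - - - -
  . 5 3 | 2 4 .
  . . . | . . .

Step 1. [r5c1∈{1,6}] 6 has one home in row 5: r5c1, so r5c1=6.
Step 2. [r2c1∈{4}] r2c1 has the single candidate 4 ⇒ r2c1=4.
Step 3. [r5c6∈{1}] nothing but 1 survives at r5c6 ⇒ r5c6=1.
Step 4. [r3c1∈{1}] r3c1 has the single candidate 1 ⇒ r3c1=1.
Step 5. [r2c3∈{6}] r2c3 has the single candidate 6, so r2c3=6.
Step 6. [r3c4∈{4}] nothing but 4 survives at r3c4. So r3c4=4.
Step 7. [r4c6∈{3}] nothing but 3 survives at r4c6. So r4c6=3.
Step 8. [r6c4∈{3,6}] across col 4, 3 lands solely at r6c4. So r6c4=3.
Step 9. [r1c4∈{1,6}] 6 has one home in col 4: r1c4 ⇒ r1c4=6.
Step 10. [r4c4∈{1}] nothing but 1 survives at r4c4 ⇒ r4c4=1.
Step 11. [r4c1∈{5}] nothing but 5 survives at r4c1, so r4c1=5.
Step 12. [r4c3∈{4}] r4c3 is down to just 4. So r4c3=4.
Step 13. [r6c1∈{2}] r6c1's peers cover all but 2. So r6c1=2.
Step 14. [r1c6∈{4}] nothing but 4 survives at r1c6, so r1c6=4.
Step 15. [r4c5∈{2}] nothing but 2 survives at r4c5 ⇒ r4c5=2.
Step 16. [r4c2∈{6}] only 6 remains possible at r4c2 ⇒ r4c2=6.
Step 17. [r2c5∈{3}] r2c5 is down to just 3 ⇒ r2c5=3.
Step 18. [r6c3∈{1}] nothing but 1 survives at r6c3 ⇒ r6c3=1.
Step 19. [r6c6∈{5}] nothing but 5 survives at r6c6. So r6c6=5.
Step 20. [r1c5∈{1}] nothing but 1 survives at r1c5, so r1c5=1.
Step 21. [r1c2∈{2}] r1c2 is down to just 2. So r1c2=2.
Step 22. [r6c2∈{4}] nothing but 4 survives at r6c2, so r6c2=4.
Step 23. [r6c5∈{6}] only 6 remains possible at r6c5 ⇒ r6c5=6.
Step 24. [r1c3∈{5}] r1c3 has the single candidate 5. So r1c3=5.

Answer: 3 2 5 6 1 4 / 4 1 6 5 3 2 / 1 3 2 4 5 6 / 5 6 4 1 2 3 / 6 5 3 2 4 1 / 2 4 1 3 6 5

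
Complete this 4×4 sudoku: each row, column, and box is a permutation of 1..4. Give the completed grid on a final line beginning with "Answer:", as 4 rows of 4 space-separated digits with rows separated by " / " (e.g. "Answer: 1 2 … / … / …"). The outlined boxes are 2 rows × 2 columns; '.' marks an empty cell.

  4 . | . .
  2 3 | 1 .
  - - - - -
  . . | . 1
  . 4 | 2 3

Step 1. [r1c2∈{1}] r1c2 is down to just 1, so r1c2=1.
Step 2. [r3c3∈{4}] r3c3 has the single candidate 4 ⇒ r3c3=4.
Step 3. [r3c1∈{3}] only 3 remains possible at r3c1. So r3c1=3.
Step 4. [r1c4∈{2}] nothing but 2 survives at r1c4 ⇒ r1c4=2.
Step 5. [r3c2∈{2}] r3c2's peers cover all but 2 ⇒ r3c2=2.
Step 6. [r1c3∈{3}] r1c3 has the single candidate 3. So r1c3=3.
Step 7. [r2c4∈{4}] r2c4 is down to just 4. So r2c4=4.
Step 8. [r4c1∈{1}] r4c1 is down to just 1. So r4c1=1.

Answer: 4 1 3 2 / 2 3 1 4 / 3 2 4 1 / 1 4 2 3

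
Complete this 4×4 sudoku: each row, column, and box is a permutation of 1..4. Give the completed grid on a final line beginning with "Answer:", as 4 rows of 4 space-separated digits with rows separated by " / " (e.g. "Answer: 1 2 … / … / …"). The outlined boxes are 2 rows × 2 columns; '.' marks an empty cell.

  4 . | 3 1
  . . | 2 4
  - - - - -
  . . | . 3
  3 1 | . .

Step 1. [r3c2∈{2,4}] across col 2, 4 lands solely at r3c2. So r3c2=4.
Step 2. [r3c1∈{2}] r3c1 is down to just 2 ⇒ r3c1=2.
Step 3. [r4c4∈{2}] only 2 remains possible at r4c4 ⇒ r4c4=2.
Step 4. [r1c2∈{2}] r1c2 has the single candidate 2 ⇒ r1c2=2.
Step 5. [r4c3∈{4}] nothing but 4 survives at r4c3 ⇒ r4c3=4.
Step 6. [r3c3∈{1}] nothing but 1 survives at r3c3, so r3c3=1.
Step 7. [r2c2∈{3}] nothing but 3 survives at r2c2. So r2c2=3.
Step 8. [r2c1∈{1}] nothing but 1 survives at r2c1, so r2c1=1.

Answer: 4 2 3 1 / 1 3 2 4 / 2 4 1 3 / 3 1 4 2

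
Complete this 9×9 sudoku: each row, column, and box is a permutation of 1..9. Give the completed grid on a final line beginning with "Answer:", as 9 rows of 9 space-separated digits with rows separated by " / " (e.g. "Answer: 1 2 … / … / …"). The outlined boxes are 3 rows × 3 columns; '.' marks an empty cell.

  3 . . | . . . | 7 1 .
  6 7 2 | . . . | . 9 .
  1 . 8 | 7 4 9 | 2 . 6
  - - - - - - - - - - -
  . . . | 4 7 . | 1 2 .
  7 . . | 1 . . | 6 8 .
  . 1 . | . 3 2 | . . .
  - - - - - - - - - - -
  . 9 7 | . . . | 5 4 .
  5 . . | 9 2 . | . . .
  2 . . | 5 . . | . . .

Step 1. [r7c1∈{8}] r7c1 has the single candidate 8, so r7c1=8.
Step 2. [r5c6∈{5}] r5c6 has the single candidate 5 ⇒ r5c6=5.
Step 3. [r6c1∈{4,9}] in col 1, 4 fits only at r6c1. So r6c1=4.
Step 4. [r3c8∈{3,5}] r3c8 is the only open cell in row 3 admitting 3. So r3c8=3.
Step 5. [r6c7∈{9}] nothing but 9 survives at r6c7 ⇒ r6c7=9.
Step 6. [r1c3∈{4,5,9}] 9 has one home in row 1: r1c3, so r1c3=9.
Step 7. [r5c3∈{3}] r5c3's peers cover all but 3 ⇒ r5c3=3.
Step 8. [r6c8∈{5,7}] 5 has one home in col 8: r6c8 ⇒ r6c8=5.
Step 9. [r6c3∈{6}] only 6 remains possible at r6c3. So r6c3=6.
Step 10. [r4c6∈{6,8}] across row 4, 6 lands solely at r4c6 ⇒ r4c6=6.
Step 11. [r1c6∈{8}] only 8 remains possible at r1c6, so r1c6=8.
Step 12. [r1c2∈{4,5}] 4 has one home in box 1: r1c2. So r1c2=4.
Step 13. [r9c5∈{1,6,8}] r9c5 is the only open cell in col 5 admitting 8. So r9c5=8.
Step 14. [r9c7∈{3}] r9c7's peers cover all but 3, so r9c7=3.
Step 15. [r2c7∈{4,8}] r2c7 is the only open cell in col 7 admitting 4. So r2c7=4.
Step 16. [r8c2∈{3,6}] r8c2 is the only open cell in col 2 admitting 3. So r8c2=3.
Step 17. [r9c9∈{1,7,9}] r9c9 is the only open cell in row 9 admitting 9. So r9c9=9.
Step 18. [r2c9∈{5,8}] row 2 places 8 nowhere but r2c9 ⇒ r2c9=8.
Step 19. [r2c4∈{3}] nothing but 3 survives at r2c4. So r2c4=3.
Step 20. [r2c6∈{1}] nothing but 1 survives at r2c6 ⇒ r2c6=1.
Step 21. [r7c5∈{1,6}] col 5 places 1 nowhere but r7c5, so r7c5=1.
Step 22. [r9c3∈{1,4}] r9c3 is the only open cell in row 9 admitting 1. So r9c3=1.
Step 23. [r9c6∈{4,7}] in row 9, 4 fits only at r9c6 ⇒ r9c6=4.
Step 24. [r9c8∈{6,7}] r9c8 is the only open cell in row 9 admitting 7. So r9c8=7.
Step 25. [r1c5∈{5,6}] across col 5, 6 lands solely at r1c5, so r1c5=6.
Step 26. [r4c3∈{5}] r4c3's peers cover all but 5, so r4c3=5.
Step 27. [r1c4∈{2}] r1c4 is down to just 2, so r1c4=2.
Step 28. [r7c9∈{2}] r7c9 has the single candidate 2. So r7c9=2.
Step 29. [r4c1∈{9}] r4c1 is down to just 9 ⇒ r4c1=9.
Step 30. [r8c6∈{7}] r8c6's peers cover all but 7. So r8c6=7.
Step 31. [r7c6∈{3}] r7c6 is down to just 3. So r7c6=3.
Step 32. [r7c4∈{6}] only 6 remains possible at r7c4 ⇒ r7c4=6.
Step 33. [r4c2∈{8}] nothing but 8 survives at r4c2 ⇒ r4c2=8.
Step 34. [r3c2∈{5}] only 5 remains possible at r3c2, so r3c2=5.
Step 35. [r8c8∈{6}] r8c8 is down to just 6, so r8c8=6.
Step 36. [r2c5∈{5}] r2c5's peers cover all but 5 ⇒ r2c5=5.
Step 37. [r6c4∈{8}] nothing but 8 survives at r6c4 ⇒ r6c4=8.
Step 38. [r5c2∈{2}] r5c2's peers cover all but 2, so r5c2=2.
Step 39. [r1c9∈{5}] r1c9 is down to just 5. So r1c9=5.
Step 40. [r8c3∈{4}] only 4 remains possible at r8c3 ⇒ r8c3=4.
Step 41. [r4c9∈{3}] nothing but 3 survives at r4c9 ⇒ r4c9=3.
Step 42. [r6c9∈{7}] r6c9 has the single candidate 7, so r6c9=7.
Step 43. [r9c2∈{6}] r9c2 is down to just 6. So r9c2=6.
Step 44. [r8c7∈{8}] r8c7 is down to just 8, so r8c7=8.
Step 45. [r8c9∈{1}] r8c9 is down to just 1, so r8c9=1.
Step 46. [r5c5∈{9}] r5c5's peers cover all but 9, so r5c5=9.
Step 47. [r5c9∈{4}] r5c9's peers cover all but 4. So r5c9=4.

Answer: 3 4 9 2 6 8 7 1 5 / 6 7 2 3 5 1 4 9 8 / 1 5 8 7 4 9 2 3 6 / 9 8 5 4 7 6 1 2 3 / 7 2 3 1 9 5 6 8 4 / 4 1 6 8 3 2 9 5 7 / 8 9 7 6 1 3 5 4 2 / 5 3 4 9 2 7 8 6 1 / 2 6 1 5 8 4 3 7 9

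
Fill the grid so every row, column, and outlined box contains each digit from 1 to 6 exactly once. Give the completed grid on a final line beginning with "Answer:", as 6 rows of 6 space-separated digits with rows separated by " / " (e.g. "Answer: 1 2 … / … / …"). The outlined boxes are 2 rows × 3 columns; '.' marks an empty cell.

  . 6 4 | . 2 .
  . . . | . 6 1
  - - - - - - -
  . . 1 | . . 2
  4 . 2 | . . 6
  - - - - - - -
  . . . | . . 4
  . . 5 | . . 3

Step 1. [r6c5∈{1}] only 1 remains possible at r6c5. So r6c5=1.
Step 2. [r2c3∈{3}] only 3 remains possible at r2c3. So r2c3=3.
Step 3. [r3c1∈{3,5,6}] 6 has one home in row 3: r3c1, so r3c1=6.
Step 4. [r6c1∈{2}] nothing but 2 survives at r6c1 ⇒ r6c1=2.
Step 5. [r5c5∈{5}] r5c5's peers cover all but 5 ⇒ r5c5=5.
Step 6. [r4c5∈{3}] only 3 remains possible at r4c5, so r4c5=3.
Step 7. [r4c2∈{5}] r4c2 has the single candidate 5. So r4c2=5.
Step 8. [r1c6∈{5}] nothing but 5 survives at r1c6 ⇒ r1c6=5.
Step 9. [r5c2∈{1,3}] r5c2 is the only open cell in col 2 admitting 1. So r5c2=1.
Step 10. [r6c4∈{6}] nothing but 6 survives at r6c4, so r6c4=6.
Step 11. [r3c4∈{4,5}] 5 has one home in row 3: r3c4, so r3c4=5.
Step 12. [r3c5∈{4}] nothing but 4 survives at r3c5. So r3c5=4.
Step 13. [r2c4∈{4}] r2c4 has the single candidate 4 ⇒ r2c4=4.
Step 14. [r6c2∈{4}] only 4 remains possible at r6c2 ⇒ r6c2=4.
Step 15. [r2c2∈{2}] r2c2's peers cover all but 2. So r2c2=2.
Step 16. [r2c1∈{5}] nothing but 5 survives at r2c1 ⇒ r2c1=5.
Step 17. [r5c3∈{6}] r5c3 is down to just 6. So r5c3=6.
Step 18. [r5c1∈{3}] r5c1's peers cover all but 3 ⇒ r5c1=3.
Step 19. [r3c2∈{3}] r3c2's peers cover all but 3. So r3c2=3.
Step 20. [r4c4∈{1}] only 1 remains possible at r4c4. So r4c4=1.
Step 21. [r5c4∈{2}] r5c4 has the single candidate 2. So r5c4=2.
Step 22. [r1c4∈{3}] only 3 remains possible at r1c4. So r1c4=3.
Step 23. [r1c1∈{1}] r1c1's peers cover all but 1 ⇒ r1c1=1.

Answer: 1 6 4 3 2 5 / 5 2 3 4 6 1 / 6 3 1 5 4 2 / 4 5 2 1 3 6 / 3 1 6 2 5 4 / 2 4 5 6 1 3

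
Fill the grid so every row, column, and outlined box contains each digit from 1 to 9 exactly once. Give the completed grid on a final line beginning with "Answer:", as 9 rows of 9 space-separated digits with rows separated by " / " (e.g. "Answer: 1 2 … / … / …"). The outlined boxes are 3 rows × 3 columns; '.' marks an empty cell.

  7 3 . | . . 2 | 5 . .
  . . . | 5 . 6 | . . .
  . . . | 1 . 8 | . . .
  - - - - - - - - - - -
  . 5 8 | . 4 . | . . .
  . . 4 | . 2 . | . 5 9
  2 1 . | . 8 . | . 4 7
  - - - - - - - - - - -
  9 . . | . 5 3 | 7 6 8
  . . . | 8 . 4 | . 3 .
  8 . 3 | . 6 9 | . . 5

Step 1. [r8c3∈{1,2,5,6,7}] across col 3, 7 lands solely at r8c3, so r8c3=7.
Step 2. [r2c2∈{2,4,8,9}] col 2 places 8 nowhere but r2c2 ⇒ r2c2=8.
Step 3. [r3c2∈{2,4,6,9}] col 2 places 9 nowhere but r3c2. So r3c2=9.
Step 4. [r9c7∈{1,2,4}] across box 9, 4 lands solely at r9c7. So r9c7=4.
Step 5. [r9c8∈{1,2}] 1 has one home in row 9: r9c8, so r9c8=1.
Step 6. [r4c4∈{3,6,7,9}] in row 4, 9 fits only at r4c4 ⇒ r4c4=9.
Step 7. [r8c9∈{2}] r8c9 is down to just 2, so r8c9=2.
Step 8. [r7c3∈{1,2}] 1 has one home in row 7: r7c3. So r7c3=1.
Step 9. [r1c9∈{1,4,6}] across row 1, 1 lands solely at r1c9 ⇒ r1c9=1.
Step 10. [r5c7∈{1,3,6,8}] in row 5, 8 fits only at r5c7. So r5c7=8.
Step 11. [r4c7∈{1,2,3,6}] across col 7, 1 lands solely at r4c7. So r4c7=1.
Step 12. [r2c3∈{2}] r2c3 has the single candidate 2 ⇒ r2c3=2.
Step 13. [r1c3∈{6}] nothing but 6 survives at r1c3 ⇒ r1c3=6.
Step 14. [r3c7∈{2,3,6}] across col 7, 2 lands solely at r3c7, so r3c7=2.
Step 15. [r3c9∈{3,4,6}] r3c9 is the only open cell in row 3 admitting 6. So r3c9=6.
Step 16. [r4c1∈{3,6}] row 4 places 6 nowhere but r4c1. So r4c1=6.
Step 17. [r5c4∈{3,6,7}] across row 5, 6 lands solely at r5c4 ⇒ r5c4=6.
Step 18. [r3c5∈{3,7}] 3 has one home in row 3: r3c5 ⇒ r3c5=3.
Step 19. [r2c5∈{7,9}] in col 5, 7 fits only at r2c5, so r2c5=7.
Step 20. [r3c1∈{4,5}] r3c1 is the only open cell in row 3 admitting 4. So r3c1=4.
Step 21. [r2c8∈{9}] nothing but 9 survives at r2c8, so r2c8=9.
Step 22. [r4c9∈{3}] r4c9 has the single candidate 3, so r4c9=3.
Step 23. [r7c4∈{2}] only 2 remains possible at r7c4, so r7c4=2.
Step 24. [r5c6∈{1,7}] r5c6 is the only open cell in row 5 admitting 1. So r5c6=1.
Step 25. [r8c5∈{1}] r8c5's peers cover all but 1. So r8c5=1.
Step 26. [r2c7∈{3}] r2c7 has the single candidate 3 ⇒ r2c7=3.
Step 27. [r2c9∈{4}] only 4 remains possible at r2c9 ⇒ r2c9=4.
Step 28. [r1c8∈{8}] r1c8 has the single candidate 8. So r1c8=8.
Step 29. [r8c1∈{5}] r8c1 has the single candidate 5 ⇒ r8c1=5.
Step 30. [r6c4∈{3}] r6c4 is down to just 3 ⇒ r6c4=3.
Step 31. [r5c2∈{7}] r5c2's peers cover all but 7. So r5c2=7.
Step 32. [r5c1∈{3}] r5c1's peers cover all but 3. So r5c1=3.
Step 33. [r7c2∈{4}] r7c2 is down to just 4 ⇒ r7c2=4.
Step 34. [r1c4∈{4}] r1c4's peers cover all but 4 ⇒ r1c4=4.
Step 35. [r6c6∈{5}] only 5 remains possible at r6c6. So r6c6=5.
Step 36. [r4c6∈{7}] r4c6 is down to just 7, so r4c6=7.
Step 37. [r3c8∈{7}] r3c8 has the single candidate 7, so r3c8=7.
Step 38. [r2c1∈{1}] only 1 remains possible at r2c1, so r2c1=1.
Step 39. [r9c4∈{7}] r9c4's peers cover all but 7, so r9c4=7.
Step 40. [r8c7∈{9}] r8c7 has the single candidate 9. So r8c7=9.
Step 41. [r1c5∈{9}] r1c5's peers cover all but 9. So r1c5=9.
Step 42. [r3c3∈{5}] r3c3 has the single candidate 5 ⇒ r3c3=5.
Step 43. [r6c7∈{6}] only 6 remains possible at r6c7. So r6c7=6.
Step 44. [r6c3∈{9}] r6c3 has the single candidate 9. So r6c3=9.
Step 45. [r4c8∈{2}] nothing but 2 survives at r4c8, so r4c8=2.
Step 46. [r8c2∈{6}] only 6 remains possible at r8c2, so r8c2=6.
Step 47. [r9c2∈{2}] r9c2 is down to just 2, so r9c2=2.

Answer: 7 3 6 4 9 2 5 8 1 / 1 8 2 5 7 6 3 9 4 / 4 9 5 1 3 8 2 7 6 / 6 5 8 9 4 7 1 2 3 / 3 7 4 6 2 1 8 5 9 / 2 1 9 3 8 5 6 4 7 / 9 4 1 2 5 3 7 6 8 / 5 6 7 8 1 4 9 3 2 / 8 2 3 7 6 9 4 1 5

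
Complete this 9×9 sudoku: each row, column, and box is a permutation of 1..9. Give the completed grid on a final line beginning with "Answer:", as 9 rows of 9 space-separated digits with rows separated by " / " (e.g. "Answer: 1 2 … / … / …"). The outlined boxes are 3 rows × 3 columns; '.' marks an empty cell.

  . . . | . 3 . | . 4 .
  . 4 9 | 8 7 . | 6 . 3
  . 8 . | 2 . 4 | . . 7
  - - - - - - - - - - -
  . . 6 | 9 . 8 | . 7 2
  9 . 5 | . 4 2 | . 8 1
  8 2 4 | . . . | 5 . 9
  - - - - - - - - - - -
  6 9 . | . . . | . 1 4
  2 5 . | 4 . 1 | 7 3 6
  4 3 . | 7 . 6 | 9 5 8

Step 1. [r2c1∈{1,5}] row 2 places 1 nowhere but r2c1. So r2c1=1.
Step 2. [r3c5∈{1,5,6,9}] row 3 places 6 nowhere but r3c5 ⇒ r3c5=6.
Step 3. [r2c6∈{5}] only 5 remains possible at r2c6. So r2c6=5.
Step 4. [r1c1∈{5,7}] 7 has one home in col 1: r1c1, so r1c1=7.
Step 5. [r4c1∈{3}] r4c1 has the single candidate 3 ⇒ r4c1=3.
Step 6. [r7c6∈{3}] only 3 remains possible at r7c6 ⇒ r7c6=3.
Step 7. [r6c4∈{1,3,6}] in row 6, 3 fits only at r6c4 ⇒ r6c4=3.
Step 8. [r7c7∈{2}] r7c7 has the single candidate 2 ⇒ r7c7=2.
Step 9. [r4c5∈{1,5}] across row 4, 5 lands solely at r4c5 ⇒ r4c5=5.
Step 10. [r8c3∈{8}] r8c3 is down to just 8. So r8c3=8.
Step 11. [r3c7∈{1}] nothing but 1 survives at r3c7, so r3c7=1.
Step 12. [r1c3∈{2}] r1c3's peers cover all but 2 ⇒ r1c3=2.
Step 13. [r6c6∈{7}] r6c6 has the single candidate 7 ⇒ r6c6=7.
Step 14. [r3c1∈{5}] r3c1 is down to just 5, so r3c1=5.
Step 15. [r1c4∈{1}] only 1 remains possible at r1c4, so r1c4=1.
Step 16. [r9c5∈{2}] only 2 remains possible at r9c5, so r9c5=2.
Step 17. [r4c2∈{1}] r4c2's peers cover all but 1. So r4c2=1.
Step 18. [r6c8∈{6}] r6c8's peers cover all but 6 ⇒ r6c8=6.
Step 19. [r1c2∈{6}] only 6 remains possible at r1c2 ⇒ r1c2=6.
Step 20. [r1c7∈{8}] only 8 remains possible at r1c7, so r1c7=8.
Step 21. [r5c4∈{6}] only 6 remains possible at r5c4. So r5c4=6.
Step 22. [r6c5∈{1}] only 1 remains possible at r6c5 ⇒ r6c5=1.
Step 23. [r8c5∈{9}] only 9 remains possible at r8c5. So r8c5=9.
Step 24. [r7c5∈{8}] r7c5's peers cover all but 8, so r7c5=8.
Step 25. [r1c6∈{9}] nothing but 9 survives at r1c6, so r1c6=9.
Step 26. [r7c3∈{7}] nothing but 7 survives at r7c3, so r7c3=7.
Step 27. [r2c8∈{2}] r2c8 has the single candidate 2. So r2c8=2.
Step 28. [r5c2∈{7}] r5c2's peers cover all but 7 ⇒ r5c2=7.
Step 29. [r3c3∈{3}] r3c3 is down to just 3 ⇒ r3c3=3.
Step 30. [r1c9∈{5}] nothing but 5 survives at r1c9, so r1c9=5.
Step 31. [r3c8∈{9}] only 9 remains possible at r3c8, so r3c8=9.
Step 32. [r4c7∈{4}] r4c7 is down to just 4 ⇒ r4c7=4.
Step 33. [r9c3∈{1}] r9c3 is down to just 1. So r9c3=1.
Step 34. [r7c4∈{5}] r7c4's peers cover all but 5. So r7c4=5.
Step 35. [r5c7∈{3}] only 3 remains possible at r5c7. So r5c7=3.

Answer: 7 6 2 1 3 9 8 4 5 / 1 4 9 8 7 5 6 2 3 / 5 8 3 2 6 4 1 9 7 / 3 1 6 9 5 8 4 7 2 / 9 7 5 6 4 2 3 8 1 / 8 2 4 3 1 7 5 6 9 / 6 9 7 5 8 3 2 1 4 / 2 5 8 4 9 1 7 3 6 / 4 3 1 7 2 6 9 5 8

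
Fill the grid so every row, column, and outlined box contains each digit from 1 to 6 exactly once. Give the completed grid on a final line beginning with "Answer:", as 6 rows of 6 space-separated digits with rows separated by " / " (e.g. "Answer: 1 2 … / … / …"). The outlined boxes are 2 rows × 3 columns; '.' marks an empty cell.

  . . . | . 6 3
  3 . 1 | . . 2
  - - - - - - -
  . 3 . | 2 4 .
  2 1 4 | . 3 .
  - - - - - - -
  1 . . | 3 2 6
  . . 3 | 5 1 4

Step 1. [r1c1∈{4,5}] in col 1, 4 fits only at r1c1 ⇒ r1c1=4.
Step 2. [r3c1∈{5,6}] col 1 places 5 nowhere but r3c1. So r3c1=5.
Step 3. [r6c2∈{2,6}] row 6 places 2 nowhere but r6c2. So r6c2=2.
Step 4. [r1c2∈{5}] r1c2's peers cover all but 5, so r1c2=5.
Step 5. [r2c2∈{6}] r2c2 is down to just 6. So r2c2=6.
Step 6. [r2c4∈{4}] only 4 remains possible at r2c4 ⇒ r2c4=4.
Step 7. [r4c6∈{5}] r4c6's peers cover all but 5 ⇒ r4c6=5.
Step 8. [r3c3∈{6}] r3c3 has the single candidate 6 ⇒ r3c3=6.
Step 9. [r2c5∈{5}] r2c5's peers cover all but 5, so r2c5=5.
Step 10. [r1c3∈{2}] nothing but 2 survives at r1c3, so r1c3=2.
Step 11. [r5c3∈{5}] r5c3's peers cover all but 5. So r5c3=5.
Step 12. [r6c1∈{6}] r6c1 has the single candidate 6 ⇒ r6c1=6.
Step 13. [r4c4∈{6}] nothing but 6 survives at r4c4 ⇒ r4c4=6.
Step 14. [r5c2∈{4}] r5c2's peers cover all but 4 ⇒ r5c2=4.
Step 15. [r3c6∈{1}] r3c6's peers cover all but 1, so r3c6=1.
Step 16. [r1c4∈{1}] r1c4 is down to just 1. So r1c4=1.

Answer: 4 5 2 1 6 3 / 3 6 1 4 5 2 / 5 3 6 2 4 1 / 2 1 4 6 3 5 / 1 4 5 3 2 6 / 6 2 3 5 1 4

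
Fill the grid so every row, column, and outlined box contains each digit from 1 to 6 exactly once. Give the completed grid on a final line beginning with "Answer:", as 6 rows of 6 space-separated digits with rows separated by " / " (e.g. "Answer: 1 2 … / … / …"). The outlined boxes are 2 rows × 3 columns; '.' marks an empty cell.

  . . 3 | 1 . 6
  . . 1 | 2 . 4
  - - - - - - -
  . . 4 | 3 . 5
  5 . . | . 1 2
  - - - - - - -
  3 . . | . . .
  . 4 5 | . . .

Step 1. [r4c3∈{6}] only 6 remains possible at r4c3 ⇒ r4c3=6.
Step 2. [r5c5∈{2,4,5,6}] across col 5, 4 lands solely at r5c5. So r5c5=4.
Step 3. [r6c4∈{6}] only 6 remains possible at r6c4. So r6c4=6.
Step 4. [r5c2∈{1,2,6}] 6 has one home in row 5: r5c2. So r5c2=6.
Step 5. [r6c1∈{1,2}] r6c1 is the only open cell in box 5 admitting 1. So r6c1=1.
Step 6. [r2c5∈{3,5}] in row 2, 3 fits only at r2c5. So r2c5=3.
Step 7. [r3c1∈{2}] nothing but 2 survives at r3c1, so r3c1=2.
Step 8. [r1c5∈{5}] r1c5 has the single candidate 5 ⇒ r1c5=5.
Step 9. [r2c1∈{6}] nothing but 6 survives at r2c1 ⇒ r2c1=6.
Step 10. [r5c3∈{2}] r5c3 has the single candidate 2, so r5c3=2.
Step 11. [r2c2∈{5}] nothing but 5 survives at r2c2. So r2c2=5.
Step 12. [r3c5∈{6}] only 6 remains possible at r3c5, so r3c5=6.
Step 13. [r5c4∈{5}] r5c4's peers cover all but 5. So r5c4=5.
Step 14. [r6c5∈{2}] r6c5 is down to just 2. So r6c5=2.
Step 15. [r1c2∈{2}] r1c2 has the single candidate 2, so r1c2=2.
Step 16. [r5c6∈{1}] r5c6 is down to just 1. So r5c6=1.
Step 17. [r3c2∈{1}] r3c2 is down to just 1. So r3c2=1.
Step 18. [r1c1∈{4}] r1c1 has the single candidate 4. So r1c1=4.
Step 19. [r4c2∈{3}] r4c2 is down to just 3. So r4c2=3.
Step 20. [r4c4∈{4}] r4c4 is down to just 4 ⇒ r4c4=4.
Step 21. [r6c6∈{3}] r6c6's peers cover all but 3. So r6c6=3.

Answer: 4 2 3 1 5 6 / 6 5 1 2 3 4 / 2 1 4 3 6 5 / 5 3 6 4 1 2 / 3 6 2 5 4 1 / 1 4 5 6 2 3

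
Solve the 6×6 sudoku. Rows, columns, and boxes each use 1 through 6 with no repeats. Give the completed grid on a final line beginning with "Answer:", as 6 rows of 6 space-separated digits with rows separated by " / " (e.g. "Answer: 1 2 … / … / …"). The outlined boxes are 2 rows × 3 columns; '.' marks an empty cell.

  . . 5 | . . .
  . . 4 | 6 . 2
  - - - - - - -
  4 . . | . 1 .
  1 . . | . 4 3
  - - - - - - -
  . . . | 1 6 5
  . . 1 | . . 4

Step 1. [r2c1∈{3}] only 3 remains possible at r2c1. So r2c1=3.
Step 2. [r5c1∈{2}] nothing but 2 survives at r5c1. So r5c1=2.
Step 3. [r1c2∈{1,2,6}] r1c2 is the only open cell in row 1 admitting 2, so r1c2=2.
Step 4. [r5c3∈{3}] r5c3 is down to just 3, so r5c3=3.
Step 5. [r6c1∈{5,6}] r6c1 is the only open cell in col 1 admitting 5. So r6c1=5.
Step 6. [r3c6∈{6}] r3c6 is down to just 6. So r3c6=6.
Step 7. [r1c5∈{3}] nothing but 3 survives at r1c5. So r1c5=3.
Step 8. [r3c3∈{2}] nothing but 2 survives at r3c3, so r3c3=2.
Step 9. [r4c4∈{2,5}] in row 4, 2 fits only at r4c4, so r4c4=2.
Step 10. [r4c2∈{5,6}] in row 4, 5 fits only at r4c2, so r4c2=5.
Step 11. [r2c5∈{5}] r2c5 is down to just 5, so r2c5=5.
Step 12. [r2c2∈{1}] r2c2 has the single candidate 1, so r2c2=1.
Step 13. [r6c4∈{3}] nothing but 3 survives at r6c4 ⇒ r6c4=3.
Step 14. [r5c2∈{4}] only 4 remains possible at r5c2 ⇒ r5c2=4.
Step 15. [r1c1∈{6}] r1c1 is down to just 6, so r1c1=6.
Step 16. [r6c5∈{2}] r6c5's peers cover all but 2 ⇒ r6c5=2.
Step 17. [r1c6∈{1}] only 1 remains possible at r1c6, so r1c6=1.
Step 18. [r4c3∈{6}] nothing but 6 survives at r4c3, so r4c3=6.
Step 19. [r1c4∈{4}] nothing but 4 survives at r1c4, so r1c4=4.
Step 20. [r3c2∈{3}] r3c2 is down to just 3, so r3c2=3.
Step 21. [r3c4∈{5}] r3c4 is down to just 5 ⇒ r3c4=5.
Step 22. [r6c2∈{6}] only 6 remains possible at r6c2 ⇒ r6c2=6.

Answer: 6 2 5 4 3 1 / 3 1 4 6 5 2 / 4 3 2 5 1 6 / 1 5 6 2 4 3 / 2 4 3 1 6 5 / 5 6 1 3 2 4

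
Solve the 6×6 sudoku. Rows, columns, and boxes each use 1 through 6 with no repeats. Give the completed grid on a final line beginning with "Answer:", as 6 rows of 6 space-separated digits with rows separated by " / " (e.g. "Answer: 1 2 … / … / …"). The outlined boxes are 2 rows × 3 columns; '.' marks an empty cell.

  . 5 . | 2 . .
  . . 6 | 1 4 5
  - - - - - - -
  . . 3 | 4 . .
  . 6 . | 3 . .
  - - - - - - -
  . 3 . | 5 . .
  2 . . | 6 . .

Step 1. [r4c3∈{1,2,4,5}] in col 3, 2 fits only at r4c3, so r4c3=2.
Step 2. [r4c6∈{1}] r4c6's peers cover all but 1. So r4c6=1.
Step 3. [r6c2∈{1,4}] in col 2, 4 fits only at r6c2. So r6c2=4.
Step 4. [r5c3∈{1}] nothing but 1 survives at r5c3, so r5c3=1.
Step 5. [r1c1∈{1,3,4}] row 1 places 1 nowhere but r1c1, so r1c1=1.
Step 6. [r6c6∈{3}] nothing but 3 survives at r6c6, so r6c6=3.
Step 7. [r1c6∈{6}] r1c6 is down to just 6, so r1c6=6.
Step 8. [r5c5∈{2}] r5c5 has the single candidate 2. So r5c5=2.
Step 9. [r4c5∈{5}] r4c5 is down to just 5. So r4c5=5.
Step 10. [r3c5∈{6}] nothing but 6 survives at r3c5 ⇒ r3c5=6.
Step 11. [r1c3∈{4}] r1c3 has the single candidate 4 ⇒ r1c3=4.
Step 12. [r3c6∈{2}] only 2 remains possible at r3c6, so r3c6=2.
Step 13. [r3c1∈{5}] only 5 remains possible at r3c1. So r3c1=5.
Step 14. [r5c1∈{6}] only 6 remains possible at r5c1, so r5c1=6.
Step 15. [r4c1∈{4}] r4c1's peers cover all but 4. So r4c1=4.
Step 16. [r2c1∈{3}] r2c1 has the single candidate 3 ⇒ r2c1=3.
Step 17. [r6c3∈{5}] r6c3 has the single candidate 5. So r6c3=5.
Step 18. [r2c2∈{2}] nothing but 2 survives at r2c2 ⇒ r2c2=2.
Step 19. [r6c5∈{1}] r6c5 is down to just 1, so r6c5=1.
Step 20. [r5c6∈{4}] r5c6 has the single candidate 4 ⇒ r5c6=4.
Step 21. [r1c5∈{3}] nothing but 3 survives at r1c5 ⇒ r1c5=3.
Step 22. [r3c2∈{1}] only 1 remains possible at r3c2. So r3c2=1.

Answer: 1 5 4 2 3 6 / 3 2 6 1 4 5 / 5 1 3 4 6 2 / 4 6 2 3 5 1 / 6 3 1 5 2 4 / 2 4 5 6 1 3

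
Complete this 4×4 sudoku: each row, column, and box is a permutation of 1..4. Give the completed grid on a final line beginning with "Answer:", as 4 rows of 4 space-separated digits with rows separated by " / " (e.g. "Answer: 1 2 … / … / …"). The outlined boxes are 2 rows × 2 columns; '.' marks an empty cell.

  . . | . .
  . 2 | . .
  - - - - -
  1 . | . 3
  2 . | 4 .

Step 1. [r1c2∈{1,3,4}] col 2 places 1 nowhere but r1c2, so r1c2=1.
Step 2. [r2c3∈{1,3}] in col 3, 1 fits only at r2c3, so r2c3=1.
Step 3. [r1c3∈{2,3}] col 3 places 3 nowhere but r1c3, so r1c3=3.
Step 4. [r2c4∈{4}] nothing but 4 survives at r2c4, so r2c4=4.
Step 5. [r4c4∈{1}] only 1 remains possible at r4c4. So r4c4=1.
Step 6. [r1c4∈{2}] r1c4 has the single candidate 2. So r1c4=2.
Step 7. [r2c1∈{3}] r2c1 is down to just 3 ⇒ r2c1=3.
Step 8. [r3c3∈{2}] r3c3's peers cover all but 2, so r3c3=2.
Step 9. [r4c2∈{3}] r4c2 has the single candidate 3. So r4c2=3.
Step 10. [r1c1∈{4}] r1c1 is down to just 4. So r1c1=4.
Step 11. [r3c2∈{4}] nothing but 4 survives at r3c2, so r3c2=4.

Answer: 4 1 3 2 / 3 2 1 4 / 1 4 2 3 / 2 3 4 1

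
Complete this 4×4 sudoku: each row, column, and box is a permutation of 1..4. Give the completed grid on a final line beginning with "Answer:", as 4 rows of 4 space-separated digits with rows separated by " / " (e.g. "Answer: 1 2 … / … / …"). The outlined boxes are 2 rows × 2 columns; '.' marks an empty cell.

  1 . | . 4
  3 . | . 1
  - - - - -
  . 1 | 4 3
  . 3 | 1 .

Step 1. [r2c3∈{2}] only 2 remains possible at r2c3, so r2c3=2.
Step 2. [r3c1∈{2}] nothing but 2 survives at r3c1 ⇒ r3c1=2.
Step 3. [r1c2∈{2}] r1c2 has the single candidate 2. So r1c2=2.
Step 4. [r4c1∈{4}] only 4 remains possible at r4c1, so r4c1=4.
Step 5. [r4c4∈{2}] nothing but 2 survives at r4c4. So r4c4=2.
Step 6. [r1c3∈{3}] r1c3 is down to just 3 ⇒ r1c3=3.
Step 7. [r2c2∈{4}] nothing but 4 survives at r2c2, so r2c2=4.

Answer: 1 2 3 4 / 3 4 2 1 / 2 1 4 3 / 4 3 1 2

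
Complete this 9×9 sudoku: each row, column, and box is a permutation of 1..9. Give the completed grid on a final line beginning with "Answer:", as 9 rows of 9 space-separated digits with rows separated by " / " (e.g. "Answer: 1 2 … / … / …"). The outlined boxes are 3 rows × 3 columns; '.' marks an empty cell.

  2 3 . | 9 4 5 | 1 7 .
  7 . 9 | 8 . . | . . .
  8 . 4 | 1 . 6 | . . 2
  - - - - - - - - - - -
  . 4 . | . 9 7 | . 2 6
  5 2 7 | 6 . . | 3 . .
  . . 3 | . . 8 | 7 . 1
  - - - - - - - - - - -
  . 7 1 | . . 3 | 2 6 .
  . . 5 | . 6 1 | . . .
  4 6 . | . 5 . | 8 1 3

Step 1. [r8c4∈{2,4,7}] 2 has one home in row 8: r8c4, so r8c4=2.
Step 2. [r7c1∈{9}] r7c1's peers cover all but 9. So r7c1=9.
Step 3. [r4c7∈{5}] r4c7 has the single candidate 5, so r4c7=5.
Step 4. [r5c8∈{4,8,9}] across col 8, 8 lands solely at r5c8, so r5c8=8.
Step 5. [r5c9∈{4,9}] row 5 places 9 nowhere but r5c9 ⇒ r5c9=9.
Step 6. [r6c8∈{4}] r6c8 is down to just 4, so r6c8=4.
Step 7. [r8c8∈{9}] r8c8's peers cover all but 9. So r8c8=9.
Step 8. [r8c7∈{4}] r8c7 is down to just 4 ⇒ r8c7=4.
Step 9. [r3c2∈{5}] nothing but 5 survives at r3c2 ⇒ r3c2=5.
Step 10. [r3c8∈{3}] r3c8 has the single candidate 3 ⇒ r3c8=3.
Step 11. [r2c9∈{4,5}] r2c9 is the only open cell in row 2 admitting 4 ⇒ r2c9=4.
Step 12. [r2c6∈{2}] only 2 remains possible at r2c6. So r2c6=2.
Step 13. [r8c9∈{7}] nothing but 7 survives at r8c9 ⇒ r8c9=7.
Step 14. [r6c5∈{2}] r6c5 is down to just 2. So r6c5=2.
Step 15. [r3c5∈{7}] nothing but 7 survives at r3c5, so r3c5=7.
Step 16. [r3c7∈{9}] r3c7 is down to just 9, so r3c7=9.
Step 17. [r7c4∈{4}] r7c4 is down to just 4. So r7c4=4.
Step 18. [r1c3∈{6}] nothing but 6 survives at r1c3 ⇒ r1c3=6.
Step 19. [r2c7∈{6}] nothing but 6 survives at r2c7. So r2c7=6.
Step 20. [r9c3∈{2}] nothing but 2 survives at r9c3. So r9c3=2.
Step 21. [r5c5∈{1}] r5c5 is down to just 1, so r5c5=1.
Step 22. [r1c9∈{8}] nothing but 8 survives at r1c9. So r1c9=8.
Step 23. [r6c4∈{5}] r6c4 has the single candidate 5, so r6c4=5.
Step 24. [r7c5∈{8}] r7c5 is down to just 8 ⇒ r7c5=8.
Step 25. [r7c9∈{5}] r7c9 is down to just 5 ⇒ r7c9=5.
Step 26. [r8c2∈{8}] nothing but 8 survives at r8c2, so r8c2=8.
Step 27. [r2c5∈{3}] only 3 remains possible at r2c5 ⇒ r2c5=3.
Step 28. [r4c4∈{3}] nothing but 3 survives at r4c4 ⇒ r4c4=3.
Step 29. [r6c1∈{6}] nothing but 6 survives at r6c1 ⇒ r6c1=6.
Step 30. [r4c3∈{8}] nothing but 8 survives at r4c3. So r4c3=8.
Step 31. [r8c1∈{3}] r8c1's peers cover all but 3 ⇒ r8c1=3.
Step 32. [r2c2∈{1}] nothing but 1 survives at r2c2. So r2c2=1.
Step 33. [r6c2∈{9}] only 9 remains possible at r6c2. So r6c2=9.
Step 34. [r2c8∈{5}] r2c8 is down to just 5. So r2c8=5.
Step 35. [r4c1∈{1}] r4c1 has the single candidate 1. So r4c1=1.
Step 36. [r5c6∈{4}] only 4 remains possible at r5c6, so r5c6=4.
Step 37. [r9c6∈{9}] only 9 remains possible at r9c6 ⇒ r9c6=9.
Step 38. [r9c4∈{7}] r9c4 is down to just 7 ⇒ r9c4=7.

Answer: 2 3 6 9 4 5 1 7 8 / 7 1 9 8 3 2 6 5 4 / 8 5 4 1 7 6 9 3 2 / 1 4 8 3 9 7 5 2 6 / 5 2 7 6 1 4 3 8 9 / 6 9 3 5 2 8 7 4 1 / 9 7 1 4 8 3 2 6 5 / 3 8 5 2 6 1 4 9 7 / 4 6 2 7 5 9 8 1 3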